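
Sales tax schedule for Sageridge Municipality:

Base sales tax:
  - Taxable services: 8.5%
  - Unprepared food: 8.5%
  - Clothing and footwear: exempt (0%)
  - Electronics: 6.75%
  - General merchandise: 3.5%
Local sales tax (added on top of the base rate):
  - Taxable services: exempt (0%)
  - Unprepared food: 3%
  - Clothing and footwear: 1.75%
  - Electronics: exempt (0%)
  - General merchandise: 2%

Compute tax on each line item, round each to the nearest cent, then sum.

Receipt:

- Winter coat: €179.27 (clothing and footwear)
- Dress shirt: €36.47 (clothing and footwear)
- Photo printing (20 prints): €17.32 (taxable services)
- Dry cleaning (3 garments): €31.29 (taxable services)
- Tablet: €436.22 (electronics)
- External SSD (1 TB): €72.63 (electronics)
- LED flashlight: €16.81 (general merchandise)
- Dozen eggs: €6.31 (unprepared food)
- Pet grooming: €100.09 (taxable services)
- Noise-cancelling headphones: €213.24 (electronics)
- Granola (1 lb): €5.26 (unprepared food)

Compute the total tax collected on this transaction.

Winter coat €179.27: clothing and footwear → 0% + 1.75% local = 1.75% → €3.14
Dress shirt €36.47: clothing and footwear → 0% + 1.75% local = 1.75% → €0.64
Photo printing (20 prints) €17.32: taxable services → 8.5% + 0% local = 8.5% → €1.47
Dry cleaning (3 garments) €31.29: taxable services → 8.5% + 0% local = 8.5% → €2.66
Tablet €436.22: electronics → 6.75% + 0% local = 6.75% → €29.44
External SSD (1 TB) €72.63: electronics → 6.75% + 0% local = 6.75% → €4.90
LED flashlight €16.81: general merchandise → 3.5% + 2% local = 5.5% → €0.92
Dozen eggs €6.31: unprepared food → 8.5% + 3% local = 11.5% → €0.73
Pet grooming €100.09: taxable services → 8.5% + 0% local = 8.5% → €8.51
Noise-cancelling headphones €213.24: electronics → 6.75% + 0% local = 6.75% → €14.39
Granola (1 lb) €5.26: unprepared food → 8.5% + 3% local = 11.5% → €0.60
Total tax = €3.14 + €0.64 + €1.47 + €2.66 + €29.44 + €4.90 + €0.92 + €0.73 + €8.51 + €14.39 + €0.60 = €67.40

€67.40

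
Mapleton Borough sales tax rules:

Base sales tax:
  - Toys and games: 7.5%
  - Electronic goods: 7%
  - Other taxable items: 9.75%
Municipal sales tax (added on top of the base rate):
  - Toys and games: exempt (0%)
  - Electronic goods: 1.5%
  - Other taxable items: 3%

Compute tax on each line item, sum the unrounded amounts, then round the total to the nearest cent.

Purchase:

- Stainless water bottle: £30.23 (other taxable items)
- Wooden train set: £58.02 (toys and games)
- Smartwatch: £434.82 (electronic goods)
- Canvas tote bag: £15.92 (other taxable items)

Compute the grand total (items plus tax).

£586.19

Stainless water bottle £30.23: other taxable items → 9.75% + 3% municipal = 12.75% → £3.854325
Wooden train set £58.02: toys and games → 7.5% + 0% municipal = 7.5% → £4.3515
Smartwatch £434.82: electronic goods → 7% + 1.5% municipal = 8.5% → £36.9597
Canvas tote bag £15.92: other taxable items → 9.75% + 3% municipal = 12.75% → £2.0298
Subtotal = £538.99; unrounded tax = £47.195325 → £47.20; total due = £586.19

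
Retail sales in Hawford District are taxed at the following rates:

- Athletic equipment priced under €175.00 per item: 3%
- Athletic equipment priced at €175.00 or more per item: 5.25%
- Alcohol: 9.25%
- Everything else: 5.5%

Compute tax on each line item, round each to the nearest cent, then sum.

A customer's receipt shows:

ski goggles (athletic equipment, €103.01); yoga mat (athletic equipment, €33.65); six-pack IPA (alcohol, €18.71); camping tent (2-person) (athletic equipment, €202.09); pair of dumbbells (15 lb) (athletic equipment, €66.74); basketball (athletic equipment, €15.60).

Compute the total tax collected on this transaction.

Ski goggles €103.01: athletic equipment, under €175.00 → 3% → €3.09
Yoga mat €33.65: athletic equipment, under €175.00 → 3% → €1.01
Six-pack IPA €18.71: alcohol → 9.25% → €1.73
Camping tent (2-person) €202.09: athletic equipment, €175.00 or more → 5.25% → €10.61
Pair of dumbbells (15 lb) €66.74: athletic equipment, under €175.00 → 3% → €2.00
Basketball €15.60: athletic equipment, under €175.00 → 3% → €0.47
Total tax = €3.09 + €1.01 + €1.73 + €10.61 + €2.00 + €0.47 = €18.91

€18.91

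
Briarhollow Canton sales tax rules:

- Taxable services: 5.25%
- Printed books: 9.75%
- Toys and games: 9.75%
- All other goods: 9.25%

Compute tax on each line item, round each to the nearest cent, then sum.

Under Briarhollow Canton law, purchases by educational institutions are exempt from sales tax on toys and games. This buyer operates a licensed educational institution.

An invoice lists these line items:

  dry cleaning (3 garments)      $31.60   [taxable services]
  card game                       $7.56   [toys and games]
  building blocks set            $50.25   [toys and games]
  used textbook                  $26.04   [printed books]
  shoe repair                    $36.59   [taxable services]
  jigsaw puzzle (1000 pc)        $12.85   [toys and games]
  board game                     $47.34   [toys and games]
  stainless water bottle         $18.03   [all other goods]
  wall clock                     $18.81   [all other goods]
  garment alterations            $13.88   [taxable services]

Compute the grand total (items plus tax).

Dry cleaning (3 garments) $31.60: taxable services → 5.25% → $1.66
Card game $7.56: toys and games, buyer-exempt → 0% → $0.00
Building blocks set $50.25: toys and games, buyer-exempt → 0% → $0.00
Used textbook $26.04: printed books → 9.75% → $2.54
Shoe repair $36.59: taxable services → 5.25% → $1.92
Jigsaw puzzle (1000 pc) $12.85: toys and games, buyer-exempt → 0% → $0.00
Board game $47.34: toys and games, buyer-exempt → 0% → $0.00
Stainless water bottle $18.03: all other goods → 9.25% → $1.67
Wall clock $18.81: all other goods → 9.25% → $1.74
Garment alterations $13.88: taxable services → 5.25% → $0.73
Subtotal = $262.95; tax = $10.26; total due = $273.21

$273.21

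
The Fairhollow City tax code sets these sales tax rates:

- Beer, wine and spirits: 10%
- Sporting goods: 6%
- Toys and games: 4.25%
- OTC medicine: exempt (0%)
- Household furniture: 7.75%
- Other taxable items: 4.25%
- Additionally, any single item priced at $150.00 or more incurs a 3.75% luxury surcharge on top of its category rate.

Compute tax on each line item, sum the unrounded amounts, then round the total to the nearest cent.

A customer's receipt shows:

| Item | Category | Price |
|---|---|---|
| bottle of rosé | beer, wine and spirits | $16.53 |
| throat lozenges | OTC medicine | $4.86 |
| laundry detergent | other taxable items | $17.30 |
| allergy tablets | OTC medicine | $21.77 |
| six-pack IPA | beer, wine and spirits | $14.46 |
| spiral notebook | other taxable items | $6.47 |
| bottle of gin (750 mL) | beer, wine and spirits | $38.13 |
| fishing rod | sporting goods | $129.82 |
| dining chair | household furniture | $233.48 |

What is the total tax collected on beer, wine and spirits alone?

$6.91

Bottle of rosé $16.53: beer, wine and spirits → 10% → $1.653
Six-pack IPA $14.46: beer, wine and spirits → 10% → $1.446
Bottle of gin (750 mL) $38.13: beer, wine and spirits → 10% → $3.813
Tax on beer, wine and spirits: unrounded sum = $6.912 → $6.91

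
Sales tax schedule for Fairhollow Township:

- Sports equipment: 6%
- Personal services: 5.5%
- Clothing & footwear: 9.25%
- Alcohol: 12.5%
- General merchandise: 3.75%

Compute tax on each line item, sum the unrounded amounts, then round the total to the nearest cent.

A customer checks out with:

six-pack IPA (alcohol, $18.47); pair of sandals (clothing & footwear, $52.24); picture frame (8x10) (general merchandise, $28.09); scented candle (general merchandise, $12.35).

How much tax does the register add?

Six-pack IPA $18.47: alcohol → 12.5% → $2.30875
Pair of sandals $52.24: clothing & footwear → 9.25% → $4.8322
Picture frame (8x10) $28.09: general merchandise → 3.75% → $1.053375
Scented candle $12.35: general merchandise → 3.75% → $0.463125
Unrounded tax sum = $8.65745 → $8.66

$8.66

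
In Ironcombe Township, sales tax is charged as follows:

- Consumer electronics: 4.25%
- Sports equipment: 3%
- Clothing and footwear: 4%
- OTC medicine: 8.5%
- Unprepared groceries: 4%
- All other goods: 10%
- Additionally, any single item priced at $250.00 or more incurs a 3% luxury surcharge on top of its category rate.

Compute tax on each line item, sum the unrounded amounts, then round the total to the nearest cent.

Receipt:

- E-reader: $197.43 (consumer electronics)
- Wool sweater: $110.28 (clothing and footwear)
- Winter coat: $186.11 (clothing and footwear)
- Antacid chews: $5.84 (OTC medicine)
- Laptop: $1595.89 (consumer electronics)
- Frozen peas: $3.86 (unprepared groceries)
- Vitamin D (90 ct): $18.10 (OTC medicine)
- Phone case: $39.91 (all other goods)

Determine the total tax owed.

$142.13

E-reader $197.43: consumer electronics → 4.25% → $8.390775
Wool sweater $110.28: clothing and footwear → 4% → $4.4112
Winter coat $186.11: clothing and footwear → 4% → $7.4444
Antacid chews $5.84: OTC medicine → 8.5% → $0.4964
Laptop $1595.89: consumer electronics → 4.25% + 3% surcharge = 7.25% → $115.702025
Frozen peas $3.86: unprepared groceries → 4% → $0.1544
Vitamin D (90 ct) $18.10: OTC medicine → 8.5% → $1.5385
Phone case $39.91: all other goods → 10% → $3.991
Unrounded tax sum = $142.1287 → $142.13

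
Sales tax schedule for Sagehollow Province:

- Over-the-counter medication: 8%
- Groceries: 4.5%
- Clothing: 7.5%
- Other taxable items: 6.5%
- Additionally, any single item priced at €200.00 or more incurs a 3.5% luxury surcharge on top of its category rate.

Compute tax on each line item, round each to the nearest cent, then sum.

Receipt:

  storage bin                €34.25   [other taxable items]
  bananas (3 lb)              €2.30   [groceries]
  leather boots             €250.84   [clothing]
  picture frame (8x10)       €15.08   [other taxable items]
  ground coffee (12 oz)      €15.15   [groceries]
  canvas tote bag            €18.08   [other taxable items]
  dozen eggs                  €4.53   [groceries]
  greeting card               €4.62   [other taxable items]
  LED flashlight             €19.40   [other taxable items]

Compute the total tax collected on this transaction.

€34.52

Storage bin €34.25: other taxable items → 6.5% → €2.23
Bananas (3 lb) €2.30: groceries → 4.5% → €0.10
Leather boots €250.84: clothing → 7.5% + 3.5% surcharge = 11% → €27.59
Picture frame (8x10) €15.08: other taxable items → 6.5% → €0.98
Ground coffee (12 oz) €15.15: groceries → 4.5% → €0.68
Canvas tote bag €18.08: other taxable items → 6.5% → €1.18
Dozen eggs €4.53: groceries → 4.5% → €0.20
Greeting card €4.62: other taxable items → 6.5% → €0.30
LED flashlight €19.40: other taxable items → 6.5% → €1.26
Total tax = €2.23 + €0.10 + €27.59 + €0.98 + €0.68 + €1.18 + €0.20 + €0.30 + €1.26 = €34.52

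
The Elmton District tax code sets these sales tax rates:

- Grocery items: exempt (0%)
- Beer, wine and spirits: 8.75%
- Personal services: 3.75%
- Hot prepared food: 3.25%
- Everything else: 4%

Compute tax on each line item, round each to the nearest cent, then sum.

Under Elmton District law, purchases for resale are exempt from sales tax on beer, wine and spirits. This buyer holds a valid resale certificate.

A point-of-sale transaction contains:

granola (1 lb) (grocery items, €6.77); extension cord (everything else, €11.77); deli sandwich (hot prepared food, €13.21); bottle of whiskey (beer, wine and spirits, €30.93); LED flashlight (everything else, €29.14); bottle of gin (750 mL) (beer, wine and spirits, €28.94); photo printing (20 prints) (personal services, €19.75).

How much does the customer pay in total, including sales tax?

€143.32

Granola (1 lb) €6.77: grocery items → 0% → €0.00
Extension cord €11.77: everything else → 4% → €0.47
Deli sandwich €13.21: hot prepared food → 3.25% → €0.43
Bottle of whiskey €30.93: beer, wine and spirits, buyer-exempt → 0% → €0.00
LED flashlight €29.14: everything else → 4% → €1.17
Bottle of gin (750 mL) €28.94: beer, wine and spirits, buyer-exempt → 0% → €0.00
Photo printing (20 prints) €19.75: personal services → 3.75% → €0.74
Subtotal = €140.51; tax = €2.81; total due = €143.32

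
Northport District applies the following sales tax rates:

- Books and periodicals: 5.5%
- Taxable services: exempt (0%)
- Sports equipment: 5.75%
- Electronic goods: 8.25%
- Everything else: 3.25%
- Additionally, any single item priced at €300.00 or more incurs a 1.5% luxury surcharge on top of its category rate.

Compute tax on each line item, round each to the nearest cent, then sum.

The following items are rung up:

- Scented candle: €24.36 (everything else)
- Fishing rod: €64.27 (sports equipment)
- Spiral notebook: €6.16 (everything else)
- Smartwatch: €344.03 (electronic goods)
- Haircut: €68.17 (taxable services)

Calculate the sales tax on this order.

€38.23

Scented candle €24.36: everything else → 3.25% → €0.79
Fishing rod €64.27: sports equipment → 5.75% → €3.70
Spiral notebook €6.16: everything else → 3.25% → €0.20
Smartwatch €344.03: electronic goods → 8.25% + 1.5% surcharge = 9.75% → €33.54
Haircut €68.17: taxable services → 0% → €0.00
Total tax = €0.79 + €3.70 + €0.20 + €33.54 = €38.23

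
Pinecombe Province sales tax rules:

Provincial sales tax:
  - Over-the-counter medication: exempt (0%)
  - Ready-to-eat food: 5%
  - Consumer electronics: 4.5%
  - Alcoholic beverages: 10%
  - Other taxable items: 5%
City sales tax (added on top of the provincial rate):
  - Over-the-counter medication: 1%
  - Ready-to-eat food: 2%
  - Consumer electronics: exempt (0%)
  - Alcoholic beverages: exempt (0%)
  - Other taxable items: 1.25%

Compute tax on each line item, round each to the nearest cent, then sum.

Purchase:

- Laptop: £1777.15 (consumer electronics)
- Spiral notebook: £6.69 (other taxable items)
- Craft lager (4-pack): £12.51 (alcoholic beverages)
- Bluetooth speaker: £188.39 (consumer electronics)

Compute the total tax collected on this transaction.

£90.12

Laptop £1777.15: consumer electronics → 4.5% + 0% city = 4.5% → £79.97
Spiral notebook £6.69: other taxable items → 5% + 1.25% city = 6.25% → £0.42
Craft lager (4-pack) £12.51: alcoholic beverages → 10% + 0% city = 10% → £1.25
Bluetooth speaker £188.39: consumer electronics → 4.5% + 0% city = 4.5% → £8.48
Total tax = £79.97 + £0.42 + £1.25 + £8.48 = £90.12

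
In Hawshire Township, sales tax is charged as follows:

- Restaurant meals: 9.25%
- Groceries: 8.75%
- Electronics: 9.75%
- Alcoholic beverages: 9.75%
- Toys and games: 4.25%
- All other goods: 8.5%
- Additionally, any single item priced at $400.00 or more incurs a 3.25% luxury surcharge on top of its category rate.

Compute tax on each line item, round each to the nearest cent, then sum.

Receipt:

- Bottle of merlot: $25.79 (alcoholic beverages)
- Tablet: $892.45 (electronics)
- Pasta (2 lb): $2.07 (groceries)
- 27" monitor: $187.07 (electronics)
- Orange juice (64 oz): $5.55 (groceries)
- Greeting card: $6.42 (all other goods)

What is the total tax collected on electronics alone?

Tablet $892.45: electronics → 9.75% + 3.25% surcharge = 13% → $116.02
27" monitor $187.07: electronics → 9.75% → $18.24
Tax on electronics = $116.02 + $18.24 = $134.26

$134.26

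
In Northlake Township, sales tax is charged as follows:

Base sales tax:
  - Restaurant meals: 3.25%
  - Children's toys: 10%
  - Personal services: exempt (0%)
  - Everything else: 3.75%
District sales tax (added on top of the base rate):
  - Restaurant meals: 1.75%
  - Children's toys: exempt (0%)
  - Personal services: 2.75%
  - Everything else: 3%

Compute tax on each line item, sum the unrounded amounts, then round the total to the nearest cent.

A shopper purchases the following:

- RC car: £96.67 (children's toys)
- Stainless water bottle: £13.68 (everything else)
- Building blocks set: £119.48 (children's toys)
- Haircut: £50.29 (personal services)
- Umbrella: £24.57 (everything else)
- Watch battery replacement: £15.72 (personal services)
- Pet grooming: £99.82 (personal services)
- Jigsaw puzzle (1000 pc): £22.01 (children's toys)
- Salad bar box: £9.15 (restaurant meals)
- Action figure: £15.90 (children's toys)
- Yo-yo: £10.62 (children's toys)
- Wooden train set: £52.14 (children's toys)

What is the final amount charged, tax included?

RC car £96.67: children's toys → 10% + 0% district = 10% → £9.667
Stainless water bottle £13.68: everything else → 3.75% + 3% district = 6.75% → £0.9234
Building blocks set £119.48: children's toys → 10% + 0% district = 10% → £11.948
Haircut £50.29: personal services → 0% + 2.75% district = 2.75% → £1.382975
Umbrella £24.57: everything else → 3.75% + 3% district = 6.75% → £1.658475
Watch battery replacement £15.72: personal services → 0% + 2.75% district = 2.75% → £0.4323
Pet grooming £99.82: personal services → 0% + 2.75% district = 2.75% → £2.74505
Jigsaw puzzle (1000 pc) £22.01: children's toys → 10% + 0% district = 10% → £2.201
Salad bar box £9.15: restaurant meals → 3.25% + 1.75% district = 5% → £0.4575
Action figure £15.90: children's toys → 10% + 0% district = 10% → £1.59
Yo-yo £10.62: children's toys → 10% + 0% district = 10% → £1.062
Wooden train set £52.14: children's toys → 10% + 0% district = 10% → £5.214
Subtotal = £530.05; unrounded tax = £39.2817 → £39.28; total due = £569.33

£569.33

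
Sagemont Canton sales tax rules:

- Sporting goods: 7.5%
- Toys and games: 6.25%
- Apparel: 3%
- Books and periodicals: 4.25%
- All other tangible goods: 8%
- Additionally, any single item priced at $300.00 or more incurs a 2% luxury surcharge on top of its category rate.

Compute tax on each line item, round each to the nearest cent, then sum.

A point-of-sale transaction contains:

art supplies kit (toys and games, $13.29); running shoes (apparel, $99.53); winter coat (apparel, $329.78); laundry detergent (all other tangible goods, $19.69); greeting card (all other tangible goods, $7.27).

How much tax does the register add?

$22.47

Art supplies kit $13.29: toys and games → 6.25% → $0.83
Running shoes $99.53: apparel → 3% → $2.99
Winter coat $329.78: apparel → 3% + 2% surcharge = 5% → $16.49
Laundry detergent $19.69: all other tangible goods → 8% → $1.58
Greeting card $7.27: all other tangible goods → 8% → $0.58
Total tax = $0.83 + $2.99 + $16.49 + $1.58 + $0.58 = $22.47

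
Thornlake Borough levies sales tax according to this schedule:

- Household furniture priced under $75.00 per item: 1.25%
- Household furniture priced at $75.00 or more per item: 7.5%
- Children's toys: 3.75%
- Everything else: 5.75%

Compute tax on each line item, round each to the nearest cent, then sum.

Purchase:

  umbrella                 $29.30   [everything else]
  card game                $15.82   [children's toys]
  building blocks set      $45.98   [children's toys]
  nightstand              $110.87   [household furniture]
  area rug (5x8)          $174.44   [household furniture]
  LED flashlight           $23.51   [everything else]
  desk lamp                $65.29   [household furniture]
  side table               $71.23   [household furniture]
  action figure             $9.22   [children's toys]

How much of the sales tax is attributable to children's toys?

Card game $15.82: children's toys → 3.75% → $0.59
Building blocks set $45.98: children's toys → 3.75% → $1.72
Action figure $9.22: children's toys → 3.75% → $0.35
Tax on children's toys = $0.59 + $1.72 + $0.35 = $2.66

$2.66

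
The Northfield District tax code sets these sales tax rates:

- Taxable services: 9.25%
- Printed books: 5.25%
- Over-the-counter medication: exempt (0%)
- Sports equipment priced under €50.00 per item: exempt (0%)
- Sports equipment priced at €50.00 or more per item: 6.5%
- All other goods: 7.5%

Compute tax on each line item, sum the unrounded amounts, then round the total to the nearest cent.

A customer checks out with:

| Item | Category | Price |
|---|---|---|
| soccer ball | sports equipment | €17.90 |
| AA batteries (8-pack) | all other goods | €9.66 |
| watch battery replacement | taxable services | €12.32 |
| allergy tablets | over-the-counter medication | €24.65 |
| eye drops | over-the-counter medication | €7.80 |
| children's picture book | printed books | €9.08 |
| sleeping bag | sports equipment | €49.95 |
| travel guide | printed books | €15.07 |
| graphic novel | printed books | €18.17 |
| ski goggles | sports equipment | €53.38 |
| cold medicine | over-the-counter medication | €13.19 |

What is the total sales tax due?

€7.56

Soccer ball €17.90: sports equipment, under €50.00 → 0% → €0.00
AA batteries (8-pack) €9.66: all other goods → 7.5% → €0.7245
Watch battery replacement €12.32: taxable services → 9.25% → €1.1396
Allergy tablets €24.65: over-the-counter medication → 0% → €0.00
Eye drops €7.80: over-the-counter medication → 0% → €0.00
Children's picture book €9.08: printed books → 5.25% → €0.4767
Sleeping bag €49.95: sports equipment, under €50.00 → 0% → €0.00
Travel guide €15.07: printed books → 5.25% → €0.791175
Graphic novel €18.17: printed books → 5.25% → €0.953925
Ski goggles €53.38: sports equipment, €50.00 or more → 6.5% → €3.4697
Cold medicine €13.19: over-the-counter medication → 0% → €0.00
Unrounded tax sum = €7.5556 → €7.56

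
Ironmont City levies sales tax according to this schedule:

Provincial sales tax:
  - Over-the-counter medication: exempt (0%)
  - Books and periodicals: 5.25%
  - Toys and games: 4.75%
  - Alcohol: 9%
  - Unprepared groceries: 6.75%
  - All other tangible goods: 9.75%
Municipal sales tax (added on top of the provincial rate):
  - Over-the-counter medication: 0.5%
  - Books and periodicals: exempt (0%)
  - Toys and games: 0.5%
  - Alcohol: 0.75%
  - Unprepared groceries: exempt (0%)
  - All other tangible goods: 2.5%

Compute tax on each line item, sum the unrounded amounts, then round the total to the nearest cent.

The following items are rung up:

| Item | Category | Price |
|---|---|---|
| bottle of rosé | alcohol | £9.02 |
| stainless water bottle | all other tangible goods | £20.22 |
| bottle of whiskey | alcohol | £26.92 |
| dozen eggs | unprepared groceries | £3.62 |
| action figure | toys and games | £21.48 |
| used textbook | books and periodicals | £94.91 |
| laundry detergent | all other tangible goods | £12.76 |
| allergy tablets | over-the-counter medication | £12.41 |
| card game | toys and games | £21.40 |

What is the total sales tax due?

Bottle of rosé £9.02: alcohol → 9% + 0.75% municipal = 9.75% → £0.87945
Stainless water bottle £20.22: all other tangible goods → 9.75% + 2.5% municipal = 12.25% → £2.47695
Bottle of whiskey £26.92: alcohol → 9% + 0.75% municipal = 9.75% → £2.6247
Dozen eggs £3.62: unprepared groceries → 6.75% + 0% municipal = 6.75% → £0.24435
Action figure £21.48: toys and games → 4.75% + 0.5% municipal = 5.25% → £1.1277
Used textbook £94.91: books and periodicals → 5.25% + 0% municipal = 5.25% → £4.982775
Laundry detergent £12.76: all other tangible goods → 9.75% + 2.5% municipal = 12.25% → £1.5631
Allergy tablets £12.41: over-the-counter medication → 0% + 0.5% municipal = 0.5% → £0.06205
Card game £21.40: toys and games → 4.75% + 0.5% municipal = 5.25% → £1.1235
Unrounded tax sum = £15.084575 → £15.08

£15.08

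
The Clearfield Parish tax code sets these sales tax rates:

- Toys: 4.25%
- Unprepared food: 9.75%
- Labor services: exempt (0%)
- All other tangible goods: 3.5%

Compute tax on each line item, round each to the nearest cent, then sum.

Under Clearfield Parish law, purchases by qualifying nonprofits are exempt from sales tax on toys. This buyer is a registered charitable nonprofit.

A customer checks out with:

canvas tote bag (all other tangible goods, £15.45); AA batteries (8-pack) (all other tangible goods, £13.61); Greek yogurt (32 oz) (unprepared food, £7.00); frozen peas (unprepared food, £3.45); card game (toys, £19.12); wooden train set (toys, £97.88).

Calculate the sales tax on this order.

£2.04

Canvas tote bag £15.45: all other tangible goods → 3.5% → £0.54
AA batteries (8-pack) £13.61: all other tangible goods → 3.5% → £0.48
Greek yogurt (32 oz) £7.00: unprepared food → 9.75% → £0.68
Frozen peas £3.45: unprepared food → 9.75% → £0.34
Card game £19.12: toys, buyer-exempt → 0% → £0.00
Wooden train set £97.88: toys, buyer-exempt → 0% → £0.00
Total tax = £0.54 + £0.48 + £0.68 + £0.34 = £2.04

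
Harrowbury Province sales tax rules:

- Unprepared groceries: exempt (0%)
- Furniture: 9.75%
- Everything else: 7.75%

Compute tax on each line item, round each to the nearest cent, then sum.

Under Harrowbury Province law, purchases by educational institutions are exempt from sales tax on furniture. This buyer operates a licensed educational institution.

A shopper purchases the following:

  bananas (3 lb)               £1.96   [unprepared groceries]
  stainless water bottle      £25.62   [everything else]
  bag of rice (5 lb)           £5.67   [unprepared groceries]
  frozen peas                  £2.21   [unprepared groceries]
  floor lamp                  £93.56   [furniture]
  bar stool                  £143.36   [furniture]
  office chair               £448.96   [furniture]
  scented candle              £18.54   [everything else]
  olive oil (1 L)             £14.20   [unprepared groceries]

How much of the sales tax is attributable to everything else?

£3.43

Stainless water bottle £25.62: everything else → 7.75% → £1.99
Scented candle £18.54: everything else → 7.75% → £1.44
Tax on everything else = £1.99 + £1.44 = £3.43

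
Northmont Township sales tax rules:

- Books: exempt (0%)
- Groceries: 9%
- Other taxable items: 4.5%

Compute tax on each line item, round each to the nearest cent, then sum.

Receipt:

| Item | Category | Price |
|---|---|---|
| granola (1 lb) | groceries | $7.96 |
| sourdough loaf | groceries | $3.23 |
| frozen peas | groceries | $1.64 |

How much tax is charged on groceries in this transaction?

Granola (1 lb) $7.96: groceries → 9% → $0.72
Sourdough loaf $3.23: groceries → 9% → $0.29
Frozen peas $1.64: groceries → 9% → $0.15
Tax on groceries = $0.72 + $0.29 + $0.15 = $1.16

$1.16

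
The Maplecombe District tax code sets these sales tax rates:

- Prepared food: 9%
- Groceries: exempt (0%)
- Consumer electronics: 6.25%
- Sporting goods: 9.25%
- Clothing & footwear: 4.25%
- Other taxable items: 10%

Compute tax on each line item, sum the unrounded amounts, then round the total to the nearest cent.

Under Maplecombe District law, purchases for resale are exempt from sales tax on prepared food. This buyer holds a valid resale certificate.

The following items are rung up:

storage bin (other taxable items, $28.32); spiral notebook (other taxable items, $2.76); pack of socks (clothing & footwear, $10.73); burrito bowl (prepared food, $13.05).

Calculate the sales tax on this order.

Storage bin $28.32: other taxable items → 10% → $2.832
Spiral notebook $2.76: other taxable items → 10% → $0.276
Pack of socks $10.73: clothing & footwear → 4.25% → $0.456025
Burrito bowl $13.05: prepared food, buyer-exempt → 0% → $0.00
Unrounded tax sum = $3.564025 → $3.56

$3.56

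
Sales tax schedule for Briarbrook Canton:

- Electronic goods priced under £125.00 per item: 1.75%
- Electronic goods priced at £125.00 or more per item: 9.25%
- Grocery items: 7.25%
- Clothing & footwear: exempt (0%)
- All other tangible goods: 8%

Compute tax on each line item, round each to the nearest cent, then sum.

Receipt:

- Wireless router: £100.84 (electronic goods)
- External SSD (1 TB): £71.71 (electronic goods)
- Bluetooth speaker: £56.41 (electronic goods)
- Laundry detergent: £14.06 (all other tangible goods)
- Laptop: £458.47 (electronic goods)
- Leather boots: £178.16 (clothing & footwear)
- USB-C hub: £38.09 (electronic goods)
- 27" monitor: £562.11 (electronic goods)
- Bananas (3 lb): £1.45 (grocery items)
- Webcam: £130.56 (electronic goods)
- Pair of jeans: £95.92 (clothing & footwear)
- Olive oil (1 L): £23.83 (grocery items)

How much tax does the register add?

£114.12

Wireless router £100.84: electronic goods, under £125.00 → 1.75% → £1.76
External SSD (1 TB) £71.71: electronic goods, under £125.00 → 1.75% → £1.25
Bluetooth speaker £56.41: electronic goods, under £125.00 → 1.75% → £0.99
Laundry detergent £14.06: all other tangible goods → 8% → £1.12
Laptop £458.47: electronic goods, £125.00 or more → 9.25% → £42.41
Leather boots £178.16: clothing & footwear → 0% → £0.00
USB-C hub £38.09: electronic goods, under £125.00 → 1.75% → £0.67
27" monitor £562.11: electronic goods, £125.00 or more → 9.25% → £52.00
Bananas (3 lb) £1.45: grocery items → 7.25% → £0.11
Webcam £130.56: electronic goods, £125.00 or more → 9.25% → £12.08
Pair of jeans £95.92: clothing & footwear → 0% → £0.00
Olive oil (1 L) £23.83: grocery items → 7.25% → £1.73
Total tax = £1.76 + £1.25 + £0.99 + £1.12 + £42.41 + £0.67 + £52.00 + £0.11 + £12.08 + £1.73 = £114.12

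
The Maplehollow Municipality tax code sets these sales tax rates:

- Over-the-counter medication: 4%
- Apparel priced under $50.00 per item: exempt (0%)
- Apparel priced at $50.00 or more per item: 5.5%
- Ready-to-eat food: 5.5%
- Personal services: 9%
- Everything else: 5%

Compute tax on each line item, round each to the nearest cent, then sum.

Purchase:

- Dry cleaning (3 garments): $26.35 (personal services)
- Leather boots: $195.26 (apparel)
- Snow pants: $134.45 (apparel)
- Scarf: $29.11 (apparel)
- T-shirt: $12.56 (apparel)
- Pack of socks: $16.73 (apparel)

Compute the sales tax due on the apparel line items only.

$18.13

Leather boots $195.26: apparel, $50.00 or more → 5.5% → $10.74
Snow pants $134.45: apparel, $50.00 or more → 5.5% → $7.39
Scarf $29.11: apparel, under $50.00 → 0% → $0.00
T-shirt $12.56: apparel, under $50.00 → 0% → $0.00
Pack of socks $16.73: apparel, under $50.00 → 0% → $0.00
Tax on apparel = $10.74 + $7.39 + $0.00 + $0.00 + $0.00 = $18.13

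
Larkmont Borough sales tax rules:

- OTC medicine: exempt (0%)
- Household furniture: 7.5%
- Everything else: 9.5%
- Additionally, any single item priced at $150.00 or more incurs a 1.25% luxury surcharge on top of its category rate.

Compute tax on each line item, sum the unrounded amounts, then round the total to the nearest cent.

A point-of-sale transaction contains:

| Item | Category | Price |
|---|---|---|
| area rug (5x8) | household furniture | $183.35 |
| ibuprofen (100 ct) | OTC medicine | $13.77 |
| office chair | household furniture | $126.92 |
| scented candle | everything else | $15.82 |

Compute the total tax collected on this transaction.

Area rug (5x8) $183.35: household furniture → 7.5% + 1.25% surcharge = 8.75% → $16.043125
Ibuprofen (100 ct) $13.77: OTC medicine → 0% → $0.00
Office chair $126.92: household furniture → 7.5% → $9.519
Scented candle $15.82: everything else → 9.5% → $1.5029
Unrounded tax sum = $27.065025 → $27.07

$27.07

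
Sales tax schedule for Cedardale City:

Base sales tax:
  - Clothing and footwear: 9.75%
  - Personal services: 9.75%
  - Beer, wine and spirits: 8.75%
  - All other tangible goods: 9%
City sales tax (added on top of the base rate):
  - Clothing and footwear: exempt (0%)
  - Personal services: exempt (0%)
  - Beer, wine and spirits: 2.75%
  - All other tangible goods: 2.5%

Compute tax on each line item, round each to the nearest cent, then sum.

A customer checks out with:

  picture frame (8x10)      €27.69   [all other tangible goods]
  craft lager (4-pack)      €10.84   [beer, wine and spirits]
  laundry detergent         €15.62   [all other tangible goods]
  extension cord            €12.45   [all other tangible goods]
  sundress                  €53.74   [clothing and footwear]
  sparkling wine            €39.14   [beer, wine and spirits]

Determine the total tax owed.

Picture frame (8x10) €27.69: all other tangible goods → 9% + 2.5% city = 11.5% → €3.18
Craft lager (4-pack) €10.84: beer, wine and spirits → 8.75% + 2.75% city = 11.5% → €1.25
Laundry detergent €15.62: all other tangible goods → 9% + 2.5% city = 11.5% → €1.80
Extension cord €12.45: all other tangible goods → 9% + 2.5% city = 11.5% → €1.43
Sundress €53.74: clothing and footwear → 9.75% + 0% city = 9.75% → €5.24
Sparkling wine €39.14: beer, wine and spirits → 8.75% + 2.75% city = 11.5% → €4.50
Total tax = €3.18 + €1.25 + €1.80 + €1.43 + €5.24 + €4.50 = €17.40

€17.40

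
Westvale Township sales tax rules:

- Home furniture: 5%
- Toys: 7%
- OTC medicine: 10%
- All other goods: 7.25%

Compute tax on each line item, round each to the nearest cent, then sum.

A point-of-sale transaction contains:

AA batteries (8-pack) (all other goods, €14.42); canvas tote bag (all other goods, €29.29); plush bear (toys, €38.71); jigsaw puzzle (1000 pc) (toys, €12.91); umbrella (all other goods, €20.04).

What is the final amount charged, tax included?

€123.60

AA batteries (8-pack) €14.42: all other goods → 7.25% → €1.05
Canvas tote bag €29.29: all other goods → 7.25% → €2.12
Plush bear €38.71: toys → 7% → €2.71
Jigsaw puzzle (1000 pc) €12.91: toys → 7% → €0.90
Umbrella €20.04: all other goods → 7.25% → €1.45
Subtotal = €115.37; tax = €8.23; total due = €123.60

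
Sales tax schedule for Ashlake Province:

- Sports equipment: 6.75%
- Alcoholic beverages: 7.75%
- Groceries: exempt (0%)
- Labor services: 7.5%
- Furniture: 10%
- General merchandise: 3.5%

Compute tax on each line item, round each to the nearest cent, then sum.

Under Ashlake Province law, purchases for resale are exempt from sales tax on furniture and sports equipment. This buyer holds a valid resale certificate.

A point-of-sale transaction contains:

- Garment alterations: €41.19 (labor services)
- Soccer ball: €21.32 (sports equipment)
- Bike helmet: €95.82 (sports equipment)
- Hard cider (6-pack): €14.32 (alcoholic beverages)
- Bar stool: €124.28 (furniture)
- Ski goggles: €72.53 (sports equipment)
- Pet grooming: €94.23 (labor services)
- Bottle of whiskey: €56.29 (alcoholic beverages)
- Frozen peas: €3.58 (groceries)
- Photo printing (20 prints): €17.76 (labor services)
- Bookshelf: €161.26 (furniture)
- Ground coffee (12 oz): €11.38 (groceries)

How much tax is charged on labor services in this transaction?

€11.49

Garment alterations €41.19: labor services → 7.5% → €3.09
Pet grooming €94.23: labor services → 7.5% → €7.07
Photo printing (20 prints) €17.76: labor services → 7.5% → €1.33
Tax on labor services = €3.09 + €7.07 + €1.33 = €11.49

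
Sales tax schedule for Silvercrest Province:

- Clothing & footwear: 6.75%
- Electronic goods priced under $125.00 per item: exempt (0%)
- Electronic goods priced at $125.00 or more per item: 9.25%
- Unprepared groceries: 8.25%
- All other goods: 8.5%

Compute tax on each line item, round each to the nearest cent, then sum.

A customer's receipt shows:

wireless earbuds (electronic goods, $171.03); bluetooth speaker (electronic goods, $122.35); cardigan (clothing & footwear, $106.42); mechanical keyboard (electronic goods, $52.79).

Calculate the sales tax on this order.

Wireless earbuds $171.03: electronic goods, $125.00 or more → 9.25% → $15.82
Bluetooth speaker $122.35: electronic goods, under $125.00 → 0% → $0.00
Cardigan $106.42: clothing & footwear → 6.75% → $7.18
Mechanical keyboard $52.79: electronic goods, under $125.00 → 0% → $0.00
Total tax = $15.82 + $7.18 = $23.00

$23.00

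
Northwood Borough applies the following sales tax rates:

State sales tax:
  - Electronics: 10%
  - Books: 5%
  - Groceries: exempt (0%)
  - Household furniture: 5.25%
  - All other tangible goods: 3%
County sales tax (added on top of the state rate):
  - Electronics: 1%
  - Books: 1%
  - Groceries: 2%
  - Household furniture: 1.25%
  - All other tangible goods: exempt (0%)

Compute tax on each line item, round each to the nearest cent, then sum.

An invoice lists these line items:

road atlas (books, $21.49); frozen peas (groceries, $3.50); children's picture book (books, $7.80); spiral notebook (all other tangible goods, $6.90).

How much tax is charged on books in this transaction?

Road atlas $21.49: books → 5% + 1% county = 6% → $1.29
Children's picture book $7.80: books → 5% + 1% county = 6% → $0.47
Tax on books = $1.29 + $0.47 = $1.76

$1.76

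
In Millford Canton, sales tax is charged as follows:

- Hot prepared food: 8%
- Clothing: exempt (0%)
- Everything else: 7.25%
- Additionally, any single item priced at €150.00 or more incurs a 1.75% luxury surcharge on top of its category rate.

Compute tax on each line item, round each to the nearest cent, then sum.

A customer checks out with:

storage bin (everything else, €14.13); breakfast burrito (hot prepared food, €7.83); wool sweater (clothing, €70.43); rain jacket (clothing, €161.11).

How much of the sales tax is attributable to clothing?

€2.82

Wool sweater €70.43: clothing → 0% → €0.00
Rain jacket €161.11: clothing → 0% + 1.75% surcharge = 1.75% → €2.82
Tax on clothing = €0.00 + €2.82 = €2.82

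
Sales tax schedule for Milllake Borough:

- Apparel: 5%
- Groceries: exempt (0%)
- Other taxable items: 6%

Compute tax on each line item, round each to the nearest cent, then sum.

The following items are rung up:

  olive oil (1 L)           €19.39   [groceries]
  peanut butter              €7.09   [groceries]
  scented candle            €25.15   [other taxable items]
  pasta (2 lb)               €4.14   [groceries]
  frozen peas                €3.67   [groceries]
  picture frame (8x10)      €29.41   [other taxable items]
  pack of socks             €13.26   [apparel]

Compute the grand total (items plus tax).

€106.04

Olive oil (1 L) €19.39: groceries → 0% → €0.00
Peanut butter €7.09: groceries → 0% → €0.00
Scented candle €25.15: other taxable items → 6% → €1.51
Pasta (2 lb) €4.14: groceries → 0% → €0.00
Frozen peas €3.67: groceries → 0% → €0.00
Picture frame (8x10) €29.41: other taxable items → 6% → €1.76
Pack of socks €13.26: apparel → 5% → €0.66
Subtotal = €102.11; tax = €3.93; total due = €106.04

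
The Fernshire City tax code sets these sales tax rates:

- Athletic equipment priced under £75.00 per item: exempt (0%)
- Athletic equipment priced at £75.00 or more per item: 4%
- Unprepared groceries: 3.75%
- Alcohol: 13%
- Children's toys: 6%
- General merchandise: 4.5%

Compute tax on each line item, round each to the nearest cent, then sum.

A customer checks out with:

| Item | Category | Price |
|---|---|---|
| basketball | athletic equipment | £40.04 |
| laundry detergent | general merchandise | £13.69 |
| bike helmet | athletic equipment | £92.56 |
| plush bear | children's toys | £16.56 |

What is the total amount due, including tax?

£168.16

Basketball £40.04: athletic equipment, under £75.00 → 0% → £0.00
Laundry detergent £13.69: general merchandise → 4.5% → £0.62
Bike helmet £92.56: athletic equipment, £75.00 or more → 4% → £3.70
Plush bear £16.56: children's toys → 6% → £0.99
Subtotal = £162.85; tax = £5.31; total due = £168.16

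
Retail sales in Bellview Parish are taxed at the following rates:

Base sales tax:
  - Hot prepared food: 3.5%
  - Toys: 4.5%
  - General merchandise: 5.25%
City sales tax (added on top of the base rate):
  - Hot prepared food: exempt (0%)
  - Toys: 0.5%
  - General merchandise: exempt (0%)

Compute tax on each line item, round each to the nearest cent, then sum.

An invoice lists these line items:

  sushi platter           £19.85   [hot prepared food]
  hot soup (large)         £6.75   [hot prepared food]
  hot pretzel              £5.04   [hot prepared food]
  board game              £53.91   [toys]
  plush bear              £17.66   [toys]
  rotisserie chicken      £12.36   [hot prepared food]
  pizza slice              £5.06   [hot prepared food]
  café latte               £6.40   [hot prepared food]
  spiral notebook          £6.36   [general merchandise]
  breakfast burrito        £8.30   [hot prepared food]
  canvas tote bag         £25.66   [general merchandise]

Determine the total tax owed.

£7.49

Sushi platter £19.85: hot prepared food → 3.5% + 0% city = 3.5% → £0.69
Hot soup (large) £6.75: hot prepared food → 3.5% + 0% city = 3.5% → £0.24
Hot pretzel £5.04: hot prepared food → 3.5% + 0% city = 3.5% → £0.18
Board game £53.91: toys → 4.5% + 0.5% city = 5% → £2.70
Plush bear £17.66: toys → 4.5% + 0.5% city = 5% → £0.88
Rotisserie chicken £12.36: hot prepared food → 3.5% + 0% city = 3.5% → £0.43
Pizza slice £5.06: hot prepared food → 3.5% + 0% city = 3.5% → £0.18
Café latte £6.40: hot prepared food → 3.5% + 0% city = 3.5% → £0.22
Spiral notebook £6.36: general merchandise → 5.25% + 0% city = 5.25% → £0.33
Breakfast burrito £8.30: hot prepared food → 3.5% + 0% city = 3.5% → £0.29
Canvas tote bag £25.66: general merchandise → 5.25% + 0% city = 5.25% → £1.35
Total tax = £0.69 + £0.24 + £0.18 + £2.70 + £0.88 + £0.43 + £0.18 + £0.22 + £0.33 + £0.29 + £1.35 = £7.49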